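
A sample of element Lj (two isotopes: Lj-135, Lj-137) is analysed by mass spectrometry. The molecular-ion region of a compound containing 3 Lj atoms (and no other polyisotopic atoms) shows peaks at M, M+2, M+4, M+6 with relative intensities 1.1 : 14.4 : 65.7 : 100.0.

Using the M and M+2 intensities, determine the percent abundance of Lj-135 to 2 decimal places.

18.64%

Let p = fractional abundance of Lj-135. I(M+2)/I(M) = [C(3,1)·p^2·(1−p)] / p^3 = 3·(1−p)/p = 14.4/1.1 = 13.0909
(1−p)/p = 13.0909/3 = 4.3636  ⇒  p = 1/(1 + 4.3636) = 0.1864
Lj-135: 18.64%, Lj-137: 81.36%.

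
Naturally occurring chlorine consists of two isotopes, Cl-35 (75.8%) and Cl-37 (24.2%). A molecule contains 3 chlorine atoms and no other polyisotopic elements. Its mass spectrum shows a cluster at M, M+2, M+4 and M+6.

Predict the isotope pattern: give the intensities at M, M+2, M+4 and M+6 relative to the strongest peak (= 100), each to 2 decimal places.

Each Cl atom is independently Cl-35 (p = 0.758) or Cl-37 (q = 0.242); the cluster is the binomial expansion (p + q)^3.
P(M) = 0.758^3 = 0.435520
P(M+2) = 3 × 0.758^2 × 0.242^1 = 0.417133
P(M+4) = 3 × 0.758^1 × 0.242^2 = 0.133175
P(M+6) = 0.242^3 = 0.014172
The M peak is largest (0.435520); scaling to 100 gives 100.00 : 95.78 : 30.58 : 3.25.

100.00 : 95.78 : 30.58 : 3.25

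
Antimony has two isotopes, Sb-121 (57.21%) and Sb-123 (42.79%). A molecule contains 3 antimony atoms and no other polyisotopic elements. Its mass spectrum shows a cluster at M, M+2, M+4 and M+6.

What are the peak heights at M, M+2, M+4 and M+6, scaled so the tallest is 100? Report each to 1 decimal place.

The 3 Sb atoms are independent, so intensities follow the terms of (0.5721 + 0.4279)^3.
P(M) = 0.5721^3 = 0.187247
P(M+2) = 3 × 0.5721^2 × 0.4279^1 = 0.420153
P(M+4) = 3 × 0.5721^1 × 0.4279^2 = 0.314252
P(M+6) = 0.4279^3 = 0.078348
The M+2 peak is largest (0.420153); scaling to 100 gives 44.6 : 100.0 : 74.8 : 18.6.

44.6 : 100.0 : 74.8 : 18.6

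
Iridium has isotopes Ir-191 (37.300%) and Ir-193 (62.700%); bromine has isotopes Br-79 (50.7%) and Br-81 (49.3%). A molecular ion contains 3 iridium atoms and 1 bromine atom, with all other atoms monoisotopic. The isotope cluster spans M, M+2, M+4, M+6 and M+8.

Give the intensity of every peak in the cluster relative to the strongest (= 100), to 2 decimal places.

Iridium pattern (n=3): 0.05189512 : 0.26170165 : 0.43991135 : 0.24649188
Bromine pattern (n=1): 0.5070 : 0.4930
Convolve the two distributions (both contribute in 2-u steps):
  M: 0.05189512×0.5070 = 0.026311
  M+2: 0.05189512×0.4930 + 0.26170165×0.5070 = 0.158267
  M+4: 0.26170165×0.4930 + 0.43991135×0.5070 = 0.352054
  M+6: 0.43991135×0.4930 + 0.24649188×0.5070 = 0.341848
  M+8: 0.24649188×0.4930 = 0.121520
Scale to base peak (0.352054) = 100: 7.47 : 44.96 : 100.00 : 97.10 : 34.52

7.47 : 44.96 : 100.00 : 97.10 : 34.52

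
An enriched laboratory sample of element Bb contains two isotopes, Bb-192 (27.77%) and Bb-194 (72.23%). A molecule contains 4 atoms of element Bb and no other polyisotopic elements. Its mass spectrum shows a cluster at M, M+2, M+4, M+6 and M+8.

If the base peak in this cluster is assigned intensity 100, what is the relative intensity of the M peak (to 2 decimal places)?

1.42

(0.2777 + 0.7223)^4 gives M 0.0059, M+2 0.0619, M+4 0.2414, M+6 0.4186, M+8 0.2722; the largest is M+6.
P(M+6) = C(4,3) × 0.2777^1 × 0.7223^3 = 4 × 0.2777 × 0.3768364 = 0.418590 (base)
P(M) = C(4,0) × 0.2777^4 × 0.7223^0 = 1 × 0.00594708 × 1.0000 = 0.005947
Relative intensity = 0.005947 / 0.418590 × 100 = 1.42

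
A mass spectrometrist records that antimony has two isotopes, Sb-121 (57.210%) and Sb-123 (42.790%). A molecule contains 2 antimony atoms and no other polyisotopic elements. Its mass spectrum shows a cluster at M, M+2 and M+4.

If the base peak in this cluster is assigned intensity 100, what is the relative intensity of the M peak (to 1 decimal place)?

66.8

Binomial terms of (0.57210 + 0.42790)^2: M 0.3273, M+2 0.4896, M+4 0.1831 → M+2 is the base peak.
P(M+2) = C(2,1) × 0.57210^1 × 0.42790^1 = 2 × 0.5721 × 0.4279 = 0.489603 (base)
P(M) = C(2,0) × 0.57210^2 × 0.42790^0 = 1 × 0.32729841 × 1.0000 = 0.327298
Relative intensity = 0.327298 / 0.489603 × 100 = 66.8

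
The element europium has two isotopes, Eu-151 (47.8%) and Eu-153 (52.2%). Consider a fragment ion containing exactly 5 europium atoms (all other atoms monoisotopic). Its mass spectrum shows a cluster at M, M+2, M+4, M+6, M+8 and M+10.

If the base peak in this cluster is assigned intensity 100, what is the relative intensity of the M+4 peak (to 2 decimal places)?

91.57

Binomial terms of (0.478 + 0.522)^5: M 0.0250, M+2 0.1363, M+4 0.2976, M+6 0.3250, M+8 0.1775, M+10 0.0388 → M+6 is the base peak.
P(M+6) = C(5,3) × 0.478^2 × 0.522^3 = 10 × 0.228484 × 0.14223665 = 0.324988 (base)
P(M+4) = C(5,2) × 0.478^3 × 0.522^2 = 10 × 0.10921535 × 0.272484 = 0.297594
Relative intensity = 0.297594 / 0.324988 × 100 = 91.57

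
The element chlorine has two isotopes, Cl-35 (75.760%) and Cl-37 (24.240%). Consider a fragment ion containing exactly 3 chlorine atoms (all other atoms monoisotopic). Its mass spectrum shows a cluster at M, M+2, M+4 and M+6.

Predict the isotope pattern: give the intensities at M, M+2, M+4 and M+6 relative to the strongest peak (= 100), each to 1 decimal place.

Each Cl atom is independently Cl-35 (p = 0.75760) or Cl-37 (q = 0.24240); the cluster is the binomial expansion (p + q)^3.
P(M) = 0.75760^3 = 0.434830
P(M+2) = 3 × 0.75760^2 × 0.24240^1 = 0.417382
P(M+4) = 3 × 0.75760^1 × 0.24240^2 = 0.133545
P(M+6) = 0.24240^3 = 0.014243
The M peak is largest (0.434830); scaling to 100 gives 100.0 : 96.0 : 30.7 : 3.3.

100.0 : 96.0 : 30.7 : 3.3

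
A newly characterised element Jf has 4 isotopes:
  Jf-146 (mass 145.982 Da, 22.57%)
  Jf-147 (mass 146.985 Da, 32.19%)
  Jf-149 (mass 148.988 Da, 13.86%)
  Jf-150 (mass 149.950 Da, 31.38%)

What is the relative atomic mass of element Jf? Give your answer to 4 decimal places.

147.9667 Da

Weight each isotope mass by its fractional abundance: 0.2257 × 145.982 + 0.3219 × 146.985 + 0.1386 × 148.988 + 0.3138 × 149.950
= 32.94814 + 47.31447 + 20.64974 + 47.05431 = 147.96666 Da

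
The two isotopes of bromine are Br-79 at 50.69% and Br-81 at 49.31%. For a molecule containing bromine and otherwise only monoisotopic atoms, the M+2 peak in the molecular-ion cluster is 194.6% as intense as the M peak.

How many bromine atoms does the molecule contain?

2

For n independent Br atoms, I(M+2)/I(M) = n · (abundance Br-81) / (abundance Br-79) = n · 0.4931/0.5069.
n = 1.946 × 0.5069/0.4931 = 2.00 ≈ 2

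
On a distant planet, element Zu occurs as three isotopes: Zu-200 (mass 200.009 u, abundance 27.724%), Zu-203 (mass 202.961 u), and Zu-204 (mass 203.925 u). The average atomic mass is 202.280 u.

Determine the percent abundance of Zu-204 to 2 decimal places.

14.25%

The remaining 72.276% is split between Zu-203 (fraction x) and Zu-204 (fraction 0.72276 − x).
Substituting: 202.961x + 203.925(0.72276 − x) = 146.82950484
(202.961 − 203.925)x = -0.55932816  ⇒  x = 0.58022, y = 0.14254
Zu-203: 58.02%, Zu-204: 14.25%.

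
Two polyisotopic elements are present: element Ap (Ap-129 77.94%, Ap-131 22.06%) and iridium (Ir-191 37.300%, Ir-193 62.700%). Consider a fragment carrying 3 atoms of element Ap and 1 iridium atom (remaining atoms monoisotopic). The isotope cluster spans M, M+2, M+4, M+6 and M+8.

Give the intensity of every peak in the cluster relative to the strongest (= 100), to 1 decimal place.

Element Ap pattern (n=3): 0.47345772 : 0.40201991 : 0.11378701 : 0.01073536
Iridium pattern (n=1): 0.3730 : 0.6270
Convolve the two distributions (both contribute in 2-u steps):
  M: 0.47345772×0.3730 = 0.176600
  M+2: 0.47345772×0.6270 + 0.40201991×0.3730 = 0.446811
  M+4: 0.40201991×0.6270 + 0.11378701×0.3730 = 0.294509
  M+6: 0.11378701×0.6270 + 0.01073536×0.3730 = 0.075349
  M+8: 0.01073536×0.6270 = 0.006731
Scale to base peak (0.446811) = 100: 39.5 : 100.0 : 65.9 : 16.9 : 1.5

39.5 : 100.0 : 65.9 : 16.9 : 1.5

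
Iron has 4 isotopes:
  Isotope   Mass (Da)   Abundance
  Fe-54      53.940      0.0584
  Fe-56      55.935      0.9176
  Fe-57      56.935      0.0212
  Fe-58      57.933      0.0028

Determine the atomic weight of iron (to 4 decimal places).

55.8453 Da

Weight each isotope mass by its fractional abundance: 0.0584 × 53.940 + 0.9176 × 55.935 + 0.0212 × 56.935 + 0.0028 × 57.933
= 3.15010 + 51.32596 + 1.20702 + 0.16221 = 55.84529 Da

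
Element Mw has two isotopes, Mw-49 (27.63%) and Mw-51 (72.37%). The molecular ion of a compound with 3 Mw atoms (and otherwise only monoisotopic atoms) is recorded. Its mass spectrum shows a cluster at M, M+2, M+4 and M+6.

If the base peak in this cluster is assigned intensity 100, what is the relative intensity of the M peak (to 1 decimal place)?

4.9

(0.2763 + 0.7237)^3 gives M 0.0211, M+2 0.1657, M+4 0.4341, M+6 0.3790; the largest is M+4.
P(M+4) = C(3,2) × 0.2763^1 × 0.7237^2 = 3 × 0.2763 × 0.52374169 = 0.434129 (base)
P(M) = C(3,0) × 0.2763^3 × 0.7237^0 = 1 × 0.02109321 × 1.0000 = 0.021093
Relative intensity = 0.021093 / 0.434129 × 100 = 4.9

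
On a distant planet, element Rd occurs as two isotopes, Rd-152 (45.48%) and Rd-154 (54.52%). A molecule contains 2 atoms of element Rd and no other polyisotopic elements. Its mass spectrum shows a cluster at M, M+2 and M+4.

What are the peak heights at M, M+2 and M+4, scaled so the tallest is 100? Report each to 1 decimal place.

Each Rd atom is independently Rd-152 (p = 0.4548) or Rd-154 (q = 0.5452); the cluster is the binomial expansion (p + q)^2.
P(M) = 0.4548^2 = 0.206843
P(M+2) = 2 × 0.4548^1 × 0.5452^1 = 0.495914
P(M+4) = 0.5452^2 = 0.297243
The M+2 peak is largest (0.495914); scaling to 100 gives 41.7 : 100.0 : 59.9.

41.7 : 100.0 : 59.9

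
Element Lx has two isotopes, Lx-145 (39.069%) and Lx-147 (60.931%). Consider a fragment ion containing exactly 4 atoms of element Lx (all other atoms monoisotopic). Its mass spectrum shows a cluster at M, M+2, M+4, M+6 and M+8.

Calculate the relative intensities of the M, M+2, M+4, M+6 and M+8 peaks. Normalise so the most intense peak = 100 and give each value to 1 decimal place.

6.6 : 41.1 : 96.2 : 100.0 : 39.0

Expanding (0.39069 + 0.60931)^4:
P(M) = 0.39069^4 = 0.023299
P(M+2) = 4 × 0.39069^3 × 0.60931^1 = 0.145343
P(M+4) = 6 × 0.39069^2 × 0.60931^2 = 0.340011
P(M+6) = 4 × 0.39069^1 × 0.60931^3 = 0.353514
P(M+8) = 0.60931^4 = 0.137833
The M+6 peak is largest (0.353514); scaling to 100 gives 6.6 : 41.1 : 96.2 : 100.0 : 39.0.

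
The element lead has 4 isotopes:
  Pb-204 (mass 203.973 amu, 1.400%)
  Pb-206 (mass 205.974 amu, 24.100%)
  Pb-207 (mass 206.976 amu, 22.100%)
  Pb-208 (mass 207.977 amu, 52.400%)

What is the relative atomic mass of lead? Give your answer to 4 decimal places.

Ar = Σ fᵢ·mᵢ = 0.01400 × 203.973 + 0.24100 × 205.974 + 0.22100 × 206.976 + 0.52400 × 207.977
= 2.85562 + 49.63973 + 45.74170 + 108.97995 = 207.21700 amu

207.2170 amu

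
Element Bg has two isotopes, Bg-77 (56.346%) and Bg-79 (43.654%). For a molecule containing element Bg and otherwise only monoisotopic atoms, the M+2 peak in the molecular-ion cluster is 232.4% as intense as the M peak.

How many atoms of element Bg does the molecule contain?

The M+2/M ratio from n Bg atoms is n · q/p = n · 0.43654/0.56346.
n = 2.324 × 0.56346/0.43654 = 3.00 ≈ 3

3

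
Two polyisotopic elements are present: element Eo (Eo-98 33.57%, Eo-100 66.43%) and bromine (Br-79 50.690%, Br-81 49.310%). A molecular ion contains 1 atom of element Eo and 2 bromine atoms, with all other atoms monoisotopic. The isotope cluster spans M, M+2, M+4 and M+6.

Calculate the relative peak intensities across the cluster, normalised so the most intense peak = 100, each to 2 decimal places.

20.85 : 81.82 : 100.00 : 39.04

Element Eo pattern (n=1): 0.3357 : 0.6643
Bromine pattern (n=2): 0.25694761 : 0.49990478 : 0.24314761
Convolve the two distributions (both contribute in 2-u steps):
  M: 0.3357×0.25694761 = 0.086257
  M+2: 0.3357×0.49990478 + 0.6643×0.25694761 = 0.338508
  M+4: 0.3357×0.24314761 + 0.6643×0.49990478 = 0.413711
  M+6: 0.6643×0.24314761 = 0.161523
Scale to base peak (0.413711) = 100: 20.85 : 81.82 : 100.00 : 39.04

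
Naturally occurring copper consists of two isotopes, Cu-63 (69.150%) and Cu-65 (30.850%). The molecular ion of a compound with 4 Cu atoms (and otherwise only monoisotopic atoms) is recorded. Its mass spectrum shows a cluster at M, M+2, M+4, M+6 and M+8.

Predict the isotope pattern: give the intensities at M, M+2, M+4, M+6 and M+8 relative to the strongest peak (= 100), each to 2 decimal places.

56.04 : 100.00 : 66.92 : 19.90 : 2.22

Each Cu atom is independently Cu-63 (p = 0.69150) or Cu-65 (q = 0.30850); the cluster is the binomial expansion (p + q)^4.
P(M) = 0.69150^4 = 0.228649
P(M+2) = 4 × 0.69150^3 × 0.30850^1 = 0.408030
P(M+4) = 6 × 0.69150^2 × 0.30850^2 = 0.273052
P(M+6) = 4 × 0.69150^1 × 0.30850^3 = 0.081212
P(M+8) = 0.30850^4 = 0.009058
The M+2 peak is largest (0.408030); scaling to 100 gives 56.04 : 100.00 : 66.92 : 19.90 : 2.22.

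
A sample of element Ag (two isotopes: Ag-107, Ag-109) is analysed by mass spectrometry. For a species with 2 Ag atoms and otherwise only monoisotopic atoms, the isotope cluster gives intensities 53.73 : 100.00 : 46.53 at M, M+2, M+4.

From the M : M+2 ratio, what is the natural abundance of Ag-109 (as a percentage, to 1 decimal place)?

Write p for the Ag-107 fraction. I(M+2)/I(M) = [C(2,1)·p^1·(1−p)] / p^2 = 2·(1−p)/p = 100.00/53.73 = 1.8612
(1−p)/p = 1.8612/2 = 0.9306  ⇒  p = 1/(1 + 0.9306) = 0.5180
Ag-107: 51.8%, Ag-109: 48.2%.

48.2%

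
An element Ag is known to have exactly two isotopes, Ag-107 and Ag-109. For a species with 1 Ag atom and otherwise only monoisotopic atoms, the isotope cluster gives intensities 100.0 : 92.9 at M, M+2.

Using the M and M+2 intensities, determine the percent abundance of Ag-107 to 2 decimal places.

51.84%

If p is the fraction of Ag that is Ag-107, then I(M+2)/I(M) = [C(1,1)·p^0·(1−p)] / p^1 = 1·(1−p)/p = 92.9/100.0 = 0.9290
(1−p)/p = 0.9290/1 = 0.9290  ⇒  p = 1/(1 + 0.9290) = 0.5184
Ag-107: 51.84%, Ag-109: 48.16%.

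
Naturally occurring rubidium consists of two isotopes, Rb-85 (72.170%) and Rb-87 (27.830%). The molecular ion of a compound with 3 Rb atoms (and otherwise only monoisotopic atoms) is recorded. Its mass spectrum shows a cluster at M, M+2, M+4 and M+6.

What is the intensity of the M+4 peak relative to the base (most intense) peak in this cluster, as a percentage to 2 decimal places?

Binomial terms of (0.72170 + 0.27830)^3: M 0.3759, M+2 0.4349, M+4 0.1677, M+6 0.0216 → M+2 is the base peak.
P(M+2) = C(3,1) × 0.72170^2 × 0.27830^1 = 3 × 0.52085089 × 0.2783 = 0.434858 (base)
P(M+4) = C(3,2) × 0.72170^1 × 0.27830^2 = 3 × 0.7217 × 0.07745089 = 0.167689
Relative intensity = 0.167689 / 0.434858 × 100 = 38.56

38.56%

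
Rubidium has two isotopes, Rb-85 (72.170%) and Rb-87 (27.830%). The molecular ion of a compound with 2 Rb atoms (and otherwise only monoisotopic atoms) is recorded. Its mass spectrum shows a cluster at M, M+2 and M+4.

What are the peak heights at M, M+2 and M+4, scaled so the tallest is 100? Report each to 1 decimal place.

100.0 : 77.1 : 14.9

Each Rb atom is independently Rb-85 (p = 0.72170) or Rb-87 (q = 0.27830); the cluster is the binomial expansion (p + q)^2.
P(M) = 0.72170^2 = 0.520851
P(M+2) = 2 × 0.72170^1 × 0.27830^1 = 0.401698
P(M+4) = 0.27830^2 = 0.077451
The M peak is largest (0.520851); scaling to 100 gives 100.0 : 77.1 : 14.9.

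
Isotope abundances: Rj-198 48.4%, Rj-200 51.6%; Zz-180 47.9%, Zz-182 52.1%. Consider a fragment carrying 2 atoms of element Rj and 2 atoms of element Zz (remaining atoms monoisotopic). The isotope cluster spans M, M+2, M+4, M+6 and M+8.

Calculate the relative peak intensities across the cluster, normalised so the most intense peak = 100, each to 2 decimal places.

Element Rj pattern (n=2): 0.234256 : 0.499488 : 0.266256
Element Zz pattern (n=2): 0.229441 : 0.499118 : 0.271441
Convolve the two distributions (both contribute in 2-u steps):
  M: 0.234256×0.229441 = 0.053748
  M+2: 0.234256×0.499118 + 0.499488×0.229441 = 0.231524
  M+4: 0.234256×0.271441 + 0.499488×0.499118 + 0.266256×0.229441 = 0.373980
  M+6: 0.499488×0.271441 + 0.266256×0.499118 = 0.268475
  M+8: 0.266256×0.271441 = 0.072273
Scale to base peak (0.373980) = 100: 14.37 : 61.91 : 100.00 : 71.79 : 19.33

14.37 : 61.91 : 100.00 : 71.79 : 19.33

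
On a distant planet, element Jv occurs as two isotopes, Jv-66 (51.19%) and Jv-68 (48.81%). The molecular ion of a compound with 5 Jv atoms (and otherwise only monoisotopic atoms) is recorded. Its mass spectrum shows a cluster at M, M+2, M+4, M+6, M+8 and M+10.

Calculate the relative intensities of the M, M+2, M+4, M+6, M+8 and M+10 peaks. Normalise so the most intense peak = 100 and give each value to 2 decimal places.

11.00 : 52.44 : 100.00 : 95.35 : 45.46 : 8.67

Each Jv atom is independently Jv-66 (p = 0.5119) or Jv-68 (q = 0.4881); the cluster is the binomial expansion (p + q)^5.
P(M) = 0.5119^5 = 0.035150
P(M+2) = 5 × 0.5119^4 × 0.4881^1 = 0.167579
P(M+4) = 10 × 0.5119^3 × 0.4881^2 = 0.319575
P(M+6) = 10 × 0.5119^2 × 0.4881^3 = 0.304717
P(M+8) = 5 × 0.5119^1 × 0.4881^4 = 0.145275
P(M+10) = 0.4881^5 = 0.027704
The M+4 peak is largest (0.319575); scaling to 100 gives 11.00 : 52.44 : 100.00 : 95.35 : 45.46 : 8.67.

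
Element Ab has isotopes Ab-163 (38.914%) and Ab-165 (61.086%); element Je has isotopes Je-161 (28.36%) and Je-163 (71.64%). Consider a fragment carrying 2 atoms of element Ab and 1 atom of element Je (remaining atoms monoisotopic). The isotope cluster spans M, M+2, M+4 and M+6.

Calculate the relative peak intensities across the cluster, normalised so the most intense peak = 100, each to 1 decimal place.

Element Ab pattern (n=2): 0.15142994 : 0.47542012 : 0.37314994
Element Je pattern (n=1): 0.2836 : 0.7164
Convolve the two distributions (both contribute in 2-u steps):
  M: 0.15142994×0.2836 = 0.042946
  M+2: 0.15142994×0.7164 + 0.47542012×0.2836 = 0.243314
  M+4: 0.47542012×0.7164 + 0.37314994×0.2836 = 0.446416
  M+6: 0.37314994×0.7164 = 0.267325
Scale to base peak (0.446416) = 100: 9.6 : 54.5 : 100.0 : 59.9

9.6 : 54.5 : 100.0 : 59.9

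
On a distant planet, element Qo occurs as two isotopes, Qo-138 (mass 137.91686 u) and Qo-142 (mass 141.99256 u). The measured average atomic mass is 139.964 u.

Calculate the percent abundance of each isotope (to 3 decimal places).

Writing the weighted mean with unknown fraction x of Qo-138:
137.91686·x + 141.99256·(1 − x) = 139.964
(137.91686 − 141.99256)·x = 139.964 − 141.99256
x = -2.02856 / -4.07570 = 0.49772 → 49.772% Qo-138, 50.228% Qo-142.

Qo-138: 49.772%, Qo-142: 50.228%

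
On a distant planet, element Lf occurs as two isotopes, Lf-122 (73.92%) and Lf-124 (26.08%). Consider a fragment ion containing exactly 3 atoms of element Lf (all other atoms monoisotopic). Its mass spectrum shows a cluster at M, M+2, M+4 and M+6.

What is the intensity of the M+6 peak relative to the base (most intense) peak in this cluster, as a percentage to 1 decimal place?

4.1%

Binomial terms of (0.7392 + 0.2608)^3: M 0.4039, M+2 0.4275, M+4 0.1508, M+6 0.0177 → M+2 is the base peak.
P(M+2) = C(3,1) × 0.7392^2 × 0.2608^1 = 3 × 0.54641664 × 0.2608 = 0.427516 (base)
P(M+6) = C(3,3) × 0.7392^0 × 0.2608^3 = 1 × 1.0000 × 0.01773874 = 0.017739
Relative intensity = 0.017739 / 0.427516 × 100 = 4.1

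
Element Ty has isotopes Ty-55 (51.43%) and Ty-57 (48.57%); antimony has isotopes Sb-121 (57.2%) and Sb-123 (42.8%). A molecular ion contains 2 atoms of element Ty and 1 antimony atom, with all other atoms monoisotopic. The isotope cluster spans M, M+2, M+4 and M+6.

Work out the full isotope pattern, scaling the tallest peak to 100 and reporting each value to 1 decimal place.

Element Ty pattern (n=2): 0.26450449 : 0.49959102 : 0.23590449
Antimony pattern (n=1): 0.5720 : 0.4280
Convolve the two distributions (both contribute in 2-u steps):
  M: 0.26450449×0.5720 = 0.151297
  M+2: 0.26450449×0.4280 + 0.49959102×0.5720 = 0.398974
  M+4: 0.49959102×0.4280 + 0.23590449×0.5720 = 0.348762
  M+6: 0.23590449×0.4280 = 0.100967
Scale to base peak (0.398974) = 100: 37.9 : 100.0 : 87.4 : 25.3

37.9 : 100.0 : 87.4 : 25.3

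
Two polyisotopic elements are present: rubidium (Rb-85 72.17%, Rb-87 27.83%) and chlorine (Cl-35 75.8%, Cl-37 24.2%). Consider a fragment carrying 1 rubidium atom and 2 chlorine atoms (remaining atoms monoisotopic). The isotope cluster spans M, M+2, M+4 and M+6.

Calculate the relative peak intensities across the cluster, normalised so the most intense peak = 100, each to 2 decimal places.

97.64 : 100.00 : 33.99 : 3.84

Rubidium pattern (n=1): 0.7217 : 0.2783
Chlorine pattern (n=2): 0.574564 : 0.366872 : 0.058564
Convolve the two distributions (both contribute in 2-u steps):
  M: 0.7217×0.574564 = 0.414663
  M+2: 0.7217×0.366872 + 0.2783×0.574564 = 0.424673
  M+4: 0.7217×0.058564 + 0.2783×0.366872 = 0.144366
  M+6: 0.2783×0.058564 = 0.016298
Scale to base peak (0.424673) = 100: 97.64 : 100.00 : 33.99 : 3.84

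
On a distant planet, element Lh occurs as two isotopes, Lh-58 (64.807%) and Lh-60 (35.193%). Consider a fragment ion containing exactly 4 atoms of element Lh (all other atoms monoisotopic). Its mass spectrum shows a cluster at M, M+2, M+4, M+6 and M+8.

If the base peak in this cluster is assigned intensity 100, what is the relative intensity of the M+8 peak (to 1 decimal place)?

Term probabilities: M 0.1764, M+2 0.3832, M+4 0.3121, M+6 0.1130, M+8 0.0153. Base peak = M+2.
P(M+2) = C(4,1) × 0.64807^3 × 0.35193^1 = 4 × 0.27218598 × 0.35193 = 0.383162 (base)
P(M+8) = C(4,4) × 0.64807^0 × 0.35193^4 = 1 × 1.0000 × 0.01533999 = 0.015340
Relative intensity = 0.015340 / 0.383162 × 100 = 4.0

4.0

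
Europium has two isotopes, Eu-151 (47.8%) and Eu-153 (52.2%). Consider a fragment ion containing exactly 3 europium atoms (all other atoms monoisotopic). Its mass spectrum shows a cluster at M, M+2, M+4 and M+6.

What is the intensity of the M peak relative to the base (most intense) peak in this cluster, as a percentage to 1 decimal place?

(0.478 + 0.522)^3 gives M 0.1092, M+2 0.3578, M+4 0.3907, M+6 0.1422; the largest is M+4.
P(M+4) = C(3,2) × 0.478^1 × 0.522^2 = 3 × 0.4780 × 0.272484 = 0.390742 (base)
P(M) = C(3,0) × 0.478^3 × 0.522^0 = 1 × 0.10921535 × 1.0000 = 0.109215
Relative intensity = 0.109215 / 0.390742 × 100 = 28.0

28.0%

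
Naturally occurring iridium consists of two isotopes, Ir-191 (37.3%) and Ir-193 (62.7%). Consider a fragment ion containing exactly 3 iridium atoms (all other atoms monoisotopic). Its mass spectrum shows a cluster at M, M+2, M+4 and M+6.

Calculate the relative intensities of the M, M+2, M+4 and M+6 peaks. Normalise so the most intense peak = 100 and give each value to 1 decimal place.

11.8 : 59.5 : 100.0 : 56.0

Expanding (0.373 + 0.627)^3:
P(M) = 0.373^3 = 0.051895
P(M+2) = 3 × 0.373^2 × 0.627^1 = 0.261702
P(M+4) = 3 × 0.373^1 × 0.627^2 = 0.439911
P(M+6) = 0.627^3 = 0.246492
The M+4 peak is largest (0.439911); scaling to 100 gives 11.8 : 59.5 : 100.0 : 56.0.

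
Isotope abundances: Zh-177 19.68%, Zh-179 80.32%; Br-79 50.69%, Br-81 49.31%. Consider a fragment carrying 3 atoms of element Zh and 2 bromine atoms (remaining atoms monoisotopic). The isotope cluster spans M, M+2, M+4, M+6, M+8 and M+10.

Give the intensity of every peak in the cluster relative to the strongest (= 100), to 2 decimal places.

Element Zh pattern (n=3): 0.00762211 : 0.09332439 : 0.38088489 : 0.51816861
Bromine pattern (n=2): 0.25694761 : 0.49990478 : 0.24314761
Convolve the two distributions (both contribute in 2-u steps):
  M: 0.00762211×0.25694761 = 0.001958
  M+2: 0.00762211×0.49990478 + 0.09332439×0.25694761 = 0.027790
  M+4: 0.00762211×0.24314761 + 0.09332439×0.49990478 + 0.38088489×0.25694761 = 0.146374
  M+6: 0.09332439×0.24314761 + 0.38088489×0.49990478 + 0.51816861×0.25694761 = 0.346240
  M+8: 0.38088489×0.24314761 + 0.51816861×0.49990478 = 0.351646
  M+10: 0.51816861×0.24314761 = 0.125991
Scale to base peak (0.351646) = 100: 0.56 : 7.90 : 41.63 : 98.46 : 100.00 : 35.83

0.56 : 7.90 : 41.63 : 98.46 : 100.00 : 35.83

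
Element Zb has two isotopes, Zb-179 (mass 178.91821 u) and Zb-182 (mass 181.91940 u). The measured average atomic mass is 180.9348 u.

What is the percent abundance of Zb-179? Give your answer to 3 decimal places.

Writing the weighted mean with unknown fraction x of Zb-179:
178.91821·x + 181.91940·(1 − x) = 180.9348
(178.91821 − 181.91940)·x = 180.9348 − 181.91940
x = -0.98460 / -3.00119 = 0.32807 → 32.807% Zb-179, 67.193% Zb-182.

32.807%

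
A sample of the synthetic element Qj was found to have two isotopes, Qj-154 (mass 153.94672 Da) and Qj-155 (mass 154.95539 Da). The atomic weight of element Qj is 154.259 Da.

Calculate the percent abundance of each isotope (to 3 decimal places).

Let x be the fractional abundance of Qj-154; then Qj-155 has abundance 1 − x.
153.94672·x + 154.95539·(1 − x) = 154.259
(153.94672 − 154.95539)·x = 154.259 − 154.95539
x = -0.69639 / -1.00867 = 0.69040 → 69.040% Qj-154, 30.960% Qj-155.

Qj-154: 69.040%, Qj-155: 30.960%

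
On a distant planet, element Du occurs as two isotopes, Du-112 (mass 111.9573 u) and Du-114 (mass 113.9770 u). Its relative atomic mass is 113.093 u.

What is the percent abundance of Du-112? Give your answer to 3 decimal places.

Writing the weighted mean with unknown fraction x of Du-112:
111.9573·x + 113.9770·(1 − x) = 113.093
(111.9573 − 113.9770)·x = 113.093 − 113.9770
x = -0.8840 / -2.0197 = 0.43769 → 43.769% Du-112, 56.231% Du-114.

43.769%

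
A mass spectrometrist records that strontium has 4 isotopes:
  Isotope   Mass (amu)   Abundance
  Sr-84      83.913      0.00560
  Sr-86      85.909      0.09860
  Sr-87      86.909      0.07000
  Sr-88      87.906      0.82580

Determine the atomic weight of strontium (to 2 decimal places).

87.62 amu

Average mass = Σ (abundance × isotope mass) = 0.00560 × 83.913 + 0.09860 × 85.909 + 0.07000 × 86.909 + 0.82580 × 87.906
= 0.4699 + 8.4706 + 6.0836 + 72.5928 = 87.6169 amu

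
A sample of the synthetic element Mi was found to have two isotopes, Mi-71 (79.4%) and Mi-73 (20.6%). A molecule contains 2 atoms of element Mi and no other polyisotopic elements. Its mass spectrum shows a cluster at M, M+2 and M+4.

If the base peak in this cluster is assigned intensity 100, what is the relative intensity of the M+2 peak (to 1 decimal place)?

Term probabilities: M 0.6304, M+2 0.3271, M+4 0.0424. Base peak = M.
P(M) = C(2,0) × 0.794^2 × 0.206^0 = 1 × 0.630436 × 1.0000 = 0.630436 (base)
P(M+2) = C(2,1) × 0.794^1 × 0.206^1 = 2 × 0.7940 × 0.2060 = 0.327128
Relative intensity = 0.327128 / 0.630436 × 100 = 51.9

51.9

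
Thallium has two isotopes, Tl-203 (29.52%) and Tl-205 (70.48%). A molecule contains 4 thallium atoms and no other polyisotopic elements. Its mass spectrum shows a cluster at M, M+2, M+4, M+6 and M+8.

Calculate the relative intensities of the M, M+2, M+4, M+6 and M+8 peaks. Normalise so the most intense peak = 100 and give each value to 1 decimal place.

1.8 : 17.5 : 62.8 : 100.0 : 59.7

Each Tl atom is independently Tl-203 (p = 0.2952) or Tl-205 (q = 0.7048); the cluster is the binomial expansion (p + q)^4.
P(M) = 0.2952^4 = 0.007594
P(M+2) = 4 × 0.2952^3 × 0.7048^1 = 0.072523
P(M+4) = 6 × 0.2952^2 × 0.7048^2 = 0.259726
P(M+6) = 4 × 0.2952^1 × 0.7048^3 = 0.413403
P(M+8) = 0.7048^4 = 0.246754
The M+6 peak is largest (0.413403); scaling to 100 gives 1.8 : 17.5 : 62.8 : 100.0 : 59.7.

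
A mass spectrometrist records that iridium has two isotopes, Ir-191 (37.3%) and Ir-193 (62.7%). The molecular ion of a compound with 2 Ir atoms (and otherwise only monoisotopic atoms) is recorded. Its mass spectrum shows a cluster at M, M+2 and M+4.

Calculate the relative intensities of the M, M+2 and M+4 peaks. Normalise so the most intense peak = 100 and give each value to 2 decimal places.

The 2 Ir atoms are independent, so intensities follow the terms of (0.373 + 0.627)^2.
P(M) = 0.373^2 = 0.139129
P(M+2) = 2 × 0.373^1 × 0.627^1 = 0.467742
P(M+4) = 0.627^2 = 0.393129
The M+2 peak is largest (0.467742); scaling to 100 gives 29.74 : 100.00 : 84.05.

29.74 : 100.00 : 84.05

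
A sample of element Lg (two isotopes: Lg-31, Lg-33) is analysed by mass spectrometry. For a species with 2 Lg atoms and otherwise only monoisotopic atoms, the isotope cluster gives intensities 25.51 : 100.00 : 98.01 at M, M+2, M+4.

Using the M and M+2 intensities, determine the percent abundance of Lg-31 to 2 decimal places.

Write p for the Lg-31 fraction. I(M+2)/I(M) = [C(2,1)·p^1·(1−p)] / p^2 = 2·(1−p)/p = 100.00/25.51 = 3.9200
(1−p)/p = 3.9200/2 = 1.9600  ⇒  p = 1/(1 + 1.9600) = 0.3378
Lg-31: 33.78%, Lg-33: 66.22%.

33.78%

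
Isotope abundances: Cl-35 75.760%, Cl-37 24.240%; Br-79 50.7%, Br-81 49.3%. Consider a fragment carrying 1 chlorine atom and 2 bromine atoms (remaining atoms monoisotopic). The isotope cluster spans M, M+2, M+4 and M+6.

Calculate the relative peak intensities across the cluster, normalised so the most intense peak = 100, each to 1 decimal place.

44.2 : 100.0 : 69.2 : 13.4

Chlorine pattern (n=1): 0.7576 : 0.2424
Bromine pattern (n=2): 0.257049 : 0.499902 : 0.243049
Convolve the two distributions (both contribute in 2-u steps):
  M: 0.7576×0.257049 = 0.194740
  M+2: 0.7576×0.499902 + 0.2424×0.257049 = 0.441034
  M+4: 0.7576×0.243049 + 0.2424×0.499902 = 0.305310
  M+6: 0.2424×0.243049 = 0.058915
Scale to base peak (0.441034) = 100: 44.2 : 100.0 : 69.2 : 13.4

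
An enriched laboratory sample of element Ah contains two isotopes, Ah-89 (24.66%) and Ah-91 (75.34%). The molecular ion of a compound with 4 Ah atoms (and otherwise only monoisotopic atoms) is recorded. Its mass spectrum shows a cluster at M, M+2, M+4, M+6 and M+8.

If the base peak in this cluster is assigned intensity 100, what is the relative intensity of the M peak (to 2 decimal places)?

0.88

(0.2466 + 0.7534)^4 gives M 0.0037, M+2 0.0452, M+4 0.2071, M+6 0.4218, M+8 0.3222; the largest is M+6.
P(M+6) = C(4,3) × 0.2466^1 × 0.7534^3 = 4 × 0.2466 × 0.42763855 = 0.421823 (base)
P(M) = C(4,0) × 0.2466^4 × 0.7534^0 = 1 × 0.00369805 × 1.0000 = 0.003698
Relative intensity = 0.003698 / 0.421823 × 100 = 0.88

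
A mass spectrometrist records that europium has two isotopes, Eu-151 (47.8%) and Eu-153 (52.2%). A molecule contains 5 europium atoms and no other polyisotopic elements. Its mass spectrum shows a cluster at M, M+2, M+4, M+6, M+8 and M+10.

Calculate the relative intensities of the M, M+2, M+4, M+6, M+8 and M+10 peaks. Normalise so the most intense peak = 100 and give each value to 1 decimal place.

Each Eu atom is independently Eu-151 (p = 0.478) or Eu-153 (q = 0.522); the cluster is the binomial expansion (p + q)^5.
P(M) = 0.478^5 = 0.024954
P(M+2) = 5 × 0.478^4 × 0.522^1 = 0.136255
P(M+4) = 10 × 0.478^3 × 0.522^2 = 0.297594
P(M+6) = 10 × 0.478^2 × 0.522^3 = 0.324988
P(M+8) = 5 × 0.478^1 × 0.522^4 = 0.177452
P(M+10) = 0.522^5 = 0.038757
The M+6 peak is largest (0.324988); scaling to 100 gives 7.7 : 41.9 : 91.6 : 100.0 : 54.6 : 11.9.

7.7 : 41.9 : 91.6 : 100.0 : 54.6 : 11.9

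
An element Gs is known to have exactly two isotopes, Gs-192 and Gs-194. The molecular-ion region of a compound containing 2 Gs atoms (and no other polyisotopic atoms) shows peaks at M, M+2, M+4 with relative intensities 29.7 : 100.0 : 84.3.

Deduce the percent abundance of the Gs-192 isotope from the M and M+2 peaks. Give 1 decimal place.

Write p for the Gs-192 fraction. I(M+2)/I(M) = [C(2,1)·p^1·(1−p)] / p^2 = 2·(1−p)/p = 100.0/29.7 = 3.3670
(1−p)/p = 3.3670/2 = 1.6835  ⇒  p = 1/(1 + 1.6835) = 0.3726
Gs-192: 37.3%, Gs-194: 62.7%.

37.3%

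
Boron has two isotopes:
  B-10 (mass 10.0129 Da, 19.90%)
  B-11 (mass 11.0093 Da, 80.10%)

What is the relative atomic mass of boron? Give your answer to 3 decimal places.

Weight each isotope mass by its fractional abundance: 0.1990 × 10.0129 + 0.8010 × 11.0093
= 1.99257 + 8.81845 = 10.81102 Da

10.811 Da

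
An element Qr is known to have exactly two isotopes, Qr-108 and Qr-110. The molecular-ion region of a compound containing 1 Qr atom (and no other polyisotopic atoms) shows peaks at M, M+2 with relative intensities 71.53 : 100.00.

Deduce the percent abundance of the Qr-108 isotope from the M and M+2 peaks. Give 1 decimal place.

41.7%

Write p for the Qr-108 fraction. I(M+2)/I(M) = [C(1,1)·p^0·(1−p)] / p^1 = 1·(1−p)/p = 100.00/71.53 = 1.3980
(1−p)/p = 1.3980/1 = 1.3980  ⇒  p = 1/(1 + 1.3980) = 0.4170
Qr-108: 41.7%, Qr-110: 58.3%.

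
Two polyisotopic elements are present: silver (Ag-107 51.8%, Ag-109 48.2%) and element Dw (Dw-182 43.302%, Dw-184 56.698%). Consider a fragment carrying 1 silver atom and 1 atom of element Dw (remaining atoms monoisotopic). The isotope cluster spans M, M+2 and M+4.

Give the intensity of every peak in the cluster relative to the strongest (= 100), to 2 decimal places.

44.65 : 100.00 : 54.39

Silver pattern (n=1): 0.5180 : 0.4820
Element Dw pattern (n=1): 0.43302 : 0.56698
Convolve the two distributions (both contribute in 2-u steps):
  M: 0.5180×0.43302 = 0.224304
  M+2: 0.5180×0.56698 + 0.4820×0.43302 = 0.502411
  M+4: 0.4820×0.56698 = 0.273284
Scale to base peak (0.502411) = 100: 44.65 : 100.00 : 54.39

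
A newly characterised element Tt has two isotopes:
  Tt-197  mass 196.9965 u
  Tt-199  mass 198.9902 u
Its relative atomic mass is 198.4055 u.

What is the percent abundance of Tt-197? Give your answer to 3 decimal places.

29.327%

Writing the weighted mean with unknown fraction x of Tt-197:
196.9965·x + 198.9902·(1 − x) = 198.4055
(196.9965 − 198.9902)·x = 198.4055 − 198.9902
x = -0.5847 / -1.9937 = 0.29327 → 29.327% Tt-197, 70.673% Tt-199.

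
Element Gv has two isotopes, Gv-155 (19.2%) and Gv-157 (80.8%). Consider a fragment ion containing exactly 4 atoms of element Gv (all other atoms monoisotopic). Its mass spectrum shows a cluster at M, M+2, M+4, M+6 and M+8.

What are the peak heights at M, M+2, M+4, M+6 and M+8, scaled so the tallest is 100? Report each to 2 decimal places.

Each Gv atom is independently Gv-155 (p = 0.192) or Gv-157 (q = 0.808); the cluster is the binomial expansion (p + q)^4.
P(M) = 0.192^4 = 0.001359
P(M+2) = 4 × 0.192^3 × 0.808^1 = 0.022876
P(M+4) = 6 × 0.192^2 × 0.808^2 = 0.144403
P(M+6) = 4 × 0.192^1 × 0.808^3 = 0.405131
P(M+8) = 0.808^4 = 0.426231
The M+8 peak is largest (0.426231); scaling to 100 gives 0.32 : 5.37 : 33.88 : 95.05 : 100.00.

0.32 : 5.37 : 33.88 : 95.05 : 100.00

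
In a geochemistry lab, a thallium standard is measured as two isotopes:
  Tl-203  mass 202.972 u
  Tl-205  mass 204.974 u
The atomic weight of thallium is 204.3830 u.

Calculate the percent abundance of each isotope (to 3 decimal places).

Tl-203: 29.520%, Tl-205: 70.480%

Let x be the fractional abundance of Tl-203; then Tl-205 has abundance 1 − x.
202.972·x + 204.974·(1 − x) = 204.3830
(202.972 − 204.974)·x = 204.3830 − 204.974
x = -0.5910 / -2.002 = 0.29520 → 29.520% Tl-203, 70.480% Tl-205.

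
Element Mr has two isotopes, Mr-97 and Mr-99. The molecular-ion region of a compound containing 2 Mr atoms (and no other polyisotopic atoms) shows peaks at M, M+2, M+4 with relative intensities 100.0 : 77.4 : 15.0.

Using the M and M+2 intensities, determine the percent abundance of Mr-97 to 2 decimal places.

72.10%

Let p = fractional abundance of Mr-97. I(M+2)/I(M) = [C(2,1)·p^1·(1−p)] / p^2 = 2·(1−p)/p = 77.4/100.0 = 0.7740
(1−p)/p = 0.7740/2 = 0.3870  ⇒  p = 1/(1 + 0.3870) = 0.7210
Mr-97: 72.10%, Mr-99: 27.90%.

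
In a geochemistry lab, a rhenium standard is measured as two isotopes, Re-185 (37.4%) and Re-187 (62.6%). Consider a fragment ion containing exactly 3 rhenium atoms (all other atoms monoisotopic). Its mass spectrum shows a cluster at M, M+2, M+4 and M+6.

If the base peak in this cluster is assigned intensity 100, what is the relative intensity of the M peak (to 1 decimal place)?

Term probabilities: M 0.0523, M+2 0.2627, M+4 0.4397, M+6 0.2453. Base peak = M+4.
P(M+4) = C(3,2) × 0.374^1 × 0.626^2 = 3 × 0.3740 × 0.391876 = 0.439685 (base)
P(M) = C(3,0) × 0.374^3 × 0.626^0 = 1 × 0.05231362 × 1.0000 = 0.052314
Relative intensity = 0.052314 / 0.439685 × 100 = 11.9

11.9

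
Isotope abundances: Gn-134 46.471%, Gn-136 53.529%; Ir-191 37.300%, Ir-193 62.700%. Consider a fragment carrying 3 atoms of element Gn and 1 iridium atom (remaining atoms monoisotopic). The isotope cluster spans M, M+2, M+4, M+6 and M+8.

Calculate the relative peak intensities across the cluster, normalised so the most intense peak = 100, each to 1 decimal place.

Element Gn pattern (n=3): 0.10035663 : 0.34679627 : 0.39946758 : 0.15337953
Iridium pattern (n=1): 0.3730 : 0.6270
Convolve the two distributions (both contribute in 2-u steps):
  M: 0.10035663×0.3730 = 0.037433
  M+2: 0.10035663×0.6270 + 0.34679627×0.3730 = 0.192279
  M+4: 0.34679627×0.6270 + 0.39946758×0.3730 = 0.366443
  M+6: 0.39946758×0.6270 + 0.15337953×0.3730 = 0.307677
  M+8: 0.15337953×0.6270 = 0.096169
Scale to base peak (0.366443) = 100: 10.2 : 52.5 : 100.0 : 84.0 : 26.2

10.2 : 52.5 : 100.0 : 84.0 : 26.2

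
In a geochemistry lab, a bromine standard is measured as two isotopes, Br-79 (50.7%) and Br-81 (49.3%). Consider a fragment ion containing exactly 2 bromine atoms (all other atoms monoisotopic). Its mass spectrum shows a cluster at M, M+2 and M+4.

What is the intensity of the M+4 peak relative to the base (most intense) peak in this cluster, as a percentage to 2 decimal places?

48.62%

Binomial terms of (0.507 + 0.493)^2: M 0.2570, M+2 0.4999, M+4 0.2430 → M+2 is the base peak.
P(M+2) = C(2,1) × 0.507^1 × 0.493^1 = 2 × 0.5070 × 0.4930 = 0.499902 (base)
P(M+4) = C(2,2) × 0.507^0 × 0.493^2 = 1 × 1.0000 × 0.243049 = 0.243049
Relative intensity = 0.243049 / 0.499902 × 100 = 48.62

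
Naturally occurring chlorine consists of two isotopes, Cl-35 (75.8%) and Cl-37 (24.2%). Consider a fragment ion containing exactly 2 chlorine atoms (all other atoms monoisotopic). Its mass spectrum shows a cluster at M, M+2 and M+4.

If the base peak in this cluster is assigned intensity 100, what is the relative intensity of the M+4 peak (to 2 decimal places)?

Term probabilities: M 0.5746, M+2 0.3669, M+4 0.0586. Base peak = M.
P(M) = C(2,0) × 0.758^2 × 0.242^0 = 1 × 0.574564 × 1.0000 = 0.574564 (base)
P(M+4) = C(2,2) × 0.758^0 × 0.242^2 = 1 × 1.0000 × 0.058564 = 0.058564
Relative intensity = 0.058564 / 0.574564 × 100 = 10.19

10.19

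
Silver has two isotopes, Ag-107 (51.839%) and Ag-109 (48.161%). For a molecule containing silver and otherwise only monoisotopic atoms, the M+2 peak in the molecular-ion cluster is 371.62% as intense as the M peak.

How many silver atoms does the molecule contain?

The M+2/M ratio from n Ag atoms is n · q/p = n · 0.48161/0.51839.
n = 3.7162 × 0.51839/0.48161 = 4.00 ≈ 4

4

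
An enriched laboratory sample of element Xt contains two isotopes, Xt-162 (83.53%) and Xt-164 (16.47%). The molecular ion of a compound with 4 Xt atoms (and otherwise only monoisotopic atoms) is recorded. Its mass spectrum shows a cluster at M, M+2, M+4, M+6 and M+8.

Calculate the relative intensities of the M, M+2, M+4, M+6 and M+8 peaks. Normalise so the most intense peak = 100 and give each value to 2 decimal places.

100.00 : 78.87 : 23.33 : 3.07 : 0.15

Each Xt atom is independently Xt-162 (p = 0.8353) or Xt-164 (q = 0.1647); the cluster is the binomial expansion (p + q)^4.
P(M) = 0.8353^4 = 0.486822
P(M+2) = 4 × 0.8353^3 × 0.1647^1 = 0.383956
P(M+4) = 6 × 0.8353^2 × 0.1647^2 = 0.113559
P(M+6) = 4 × 0.8353^1 × 0.1647^3 = 0.014927
P(M+8) = 0.1647^4 = 0.000736
The M peak is largest (0.486822); scaling to 100 gives 100.00 : 78.87 : 23.33 : 3.07 : 0.15.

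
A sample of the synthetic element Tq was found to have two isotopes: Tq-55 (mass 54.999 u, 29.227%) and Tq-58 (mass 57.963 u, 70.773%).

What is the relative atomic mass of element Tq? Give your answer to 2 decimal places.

57.10 u

The abundance-weighted mean is 0.29227 × 54.999 + 0.70773 × 57.963
= 16.0746 + 41.0222 = 57.0968 u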